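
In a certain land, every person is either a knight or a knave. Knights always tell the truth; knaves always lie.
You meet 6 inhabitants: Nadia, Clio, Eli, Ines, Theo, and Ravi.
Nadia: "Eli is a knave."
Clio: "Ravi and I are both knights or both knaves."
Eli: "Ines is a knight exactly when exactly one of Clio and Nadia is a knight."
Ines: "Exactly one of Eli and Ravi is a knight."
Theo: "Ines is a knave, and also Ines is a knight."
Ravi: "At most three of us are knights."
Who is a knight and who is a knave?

Knights: Eli and Ravi. Knaves: Nadia, Clio, Ines, and Theo.

Nadia (knave): "Eli is a knave" — false. ✓
Clio is a knave, so "Ravi and I are both knights or both knaves" must be false — and it is.
As a knight, Eli's statement "Ines is a knight exactly when exactly one of Clio and Nadia is a knight" should be true; it is.
Ines is a knave, so "exactly one of Eli and Ravi is a knight" must be false — and it is.
Theo is a knave, so "Ines is a knave, and also Ines is a knight" must be false — and it is.
Ravi is a knight, and the claim "at most three of us are knights" is indeed true.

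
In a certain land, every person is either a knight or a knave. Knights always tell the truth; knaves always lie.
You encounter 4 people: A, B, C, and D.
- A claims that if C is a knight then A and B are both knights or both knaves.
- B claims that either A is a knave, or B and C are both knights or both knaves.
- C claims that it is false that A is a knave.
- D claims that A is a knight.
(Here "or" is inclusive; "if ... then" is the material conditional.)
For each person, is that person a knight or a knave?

Knights: A, B, C, and D. Knaves: none.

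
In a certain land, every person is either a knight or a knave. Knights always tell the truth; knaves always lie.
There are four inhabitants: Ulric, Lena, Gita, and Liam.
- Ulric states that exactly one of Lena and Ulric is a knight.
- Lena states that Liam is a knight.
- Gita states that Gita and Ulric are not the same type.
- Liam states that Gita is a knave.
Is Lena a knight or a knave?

Lena is a knave.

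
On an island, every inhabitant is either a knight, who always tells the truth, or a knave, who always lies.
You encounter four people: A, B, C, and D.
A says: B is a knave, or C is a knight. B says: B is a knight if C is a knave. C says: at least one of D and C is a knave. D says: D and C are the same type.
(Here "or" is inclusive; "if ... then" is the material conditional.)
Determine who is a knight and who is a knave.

A is a knight, B is a knight, C is a knight, and D is a knave.

Suppose A is a knave. Then A's statement "B is a knave, or C is a knight" would have to be false. Checking the 8 ways to assign the others, none is consistent with every speaker.
(For instance, with B=knight, C=knight, D=knave, A's claim "B is a knave, or C is a knight" comes out true where it would need to be false.)
So A must be a knight, making "B is a knave, or C is a knight" true. Taking A=knight, B=knight, C=knight, D=knave, each remaining statement checks out:
  B (knight): "B is a knight if C is a knave" — true. ✓
  C (knight): "at least one of D and C is a knave" — true. ✓
  D (knave): "D and C are the same type" — false. ✓
This is the unique consistent assignment.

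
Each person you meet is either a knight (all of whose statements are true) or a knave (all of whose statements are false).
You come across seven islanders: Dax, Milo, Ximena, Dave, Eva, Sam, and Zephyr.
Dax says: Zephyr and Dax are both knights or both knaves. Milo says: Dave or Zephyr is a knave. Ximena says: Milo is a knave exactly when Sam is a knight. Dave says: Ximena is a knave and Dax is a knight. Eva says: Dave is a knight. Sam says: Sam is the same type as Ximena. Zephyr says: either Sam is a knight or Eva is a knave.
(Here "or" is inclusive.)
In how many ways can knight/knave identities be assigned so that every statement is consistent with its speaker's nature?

2

Consistent assignments:
  Dax=knight, Milo=knight, Ximena=knight, Dave=knave, Eva=knave, Sam=knave, Zephyr=knight
  Dax=knave, Milo=knight, Ximena=knight, Dave=knave, Eva=knave, Sam=knave, Zephyr=knight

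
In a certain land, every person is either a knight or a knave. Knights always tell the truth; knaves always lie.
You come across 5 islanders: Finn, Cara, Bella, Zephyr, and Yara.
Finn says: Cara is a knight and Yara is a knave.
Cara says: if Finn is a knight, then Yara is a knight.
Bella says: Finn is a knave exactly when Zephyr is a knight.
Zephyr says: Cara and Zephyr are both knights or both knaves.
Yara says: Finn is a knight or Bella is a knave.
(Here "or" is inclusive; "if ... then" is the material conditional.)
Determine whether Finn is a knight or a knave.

Finn is a knave.

Consistent assignments: {Finn=knave, Cara=knight, Bella=knave, Zephyr=knave, Yara=knight}
In every consistent assignment, Finn is a knave.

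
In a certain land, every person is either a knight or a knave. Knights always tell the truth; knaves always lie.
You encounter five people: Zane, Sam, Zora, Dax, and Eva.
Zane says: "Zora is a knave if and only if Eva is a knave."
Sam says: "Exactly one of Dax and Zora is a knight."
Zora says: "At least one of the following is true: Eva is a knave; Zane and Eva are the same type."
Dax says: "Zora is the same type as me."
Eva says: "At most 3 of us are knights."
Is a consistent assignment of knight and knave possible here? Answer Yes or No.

Checking all 32 assignments, each has at least one speaker whose statement's truth value contradicts their type.

No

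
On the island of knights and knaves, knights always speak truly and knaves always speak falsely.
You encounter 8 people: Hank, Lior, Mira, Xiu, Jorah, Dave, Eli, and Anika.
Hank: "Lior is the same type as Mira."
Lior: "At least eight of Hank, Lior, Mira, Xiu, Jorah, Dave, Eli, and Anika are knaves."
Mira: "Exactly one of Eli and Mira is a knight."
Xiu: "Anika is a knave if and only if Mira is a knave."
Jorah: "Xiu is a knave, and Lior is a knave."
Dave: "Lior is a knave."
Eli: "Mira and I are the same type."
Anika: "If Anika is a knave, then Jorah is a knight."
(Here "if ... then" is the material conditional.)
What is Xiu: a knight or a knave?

Xiu is a knight.

Consistent assignments: {Hank=knave, Lior=knave, Mira=knight, Xiu=knight, Jorah=knave, Dave=knight, Eli=knave, Anika=knight}
In every consistent assignment, Xiu is a knight.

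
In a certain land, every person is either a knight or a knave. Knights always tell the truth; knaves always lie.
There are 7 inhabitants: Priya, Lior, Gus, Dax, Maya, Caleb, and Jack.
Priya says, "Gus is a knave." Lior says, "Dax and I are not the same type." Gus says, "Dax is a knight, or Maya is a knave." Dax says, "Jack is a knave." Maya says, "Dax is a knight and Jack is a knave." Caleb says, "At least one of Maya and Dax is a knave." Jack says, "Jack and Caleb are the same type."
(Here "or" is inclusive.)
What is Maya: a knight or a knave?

Consistent assignments: {Priya=knave, Lior=knight, Gus=knight, Dax=knave, Maya=knave, Caleb=knight, Jack=knight}; {Priya=knave, Lior=knave, Gus=knight, Dax=knave, Maya=knave, Caleb=knight, Jack=knight}
In every consistent assignment, Maya is a knave.

Maya is a knave.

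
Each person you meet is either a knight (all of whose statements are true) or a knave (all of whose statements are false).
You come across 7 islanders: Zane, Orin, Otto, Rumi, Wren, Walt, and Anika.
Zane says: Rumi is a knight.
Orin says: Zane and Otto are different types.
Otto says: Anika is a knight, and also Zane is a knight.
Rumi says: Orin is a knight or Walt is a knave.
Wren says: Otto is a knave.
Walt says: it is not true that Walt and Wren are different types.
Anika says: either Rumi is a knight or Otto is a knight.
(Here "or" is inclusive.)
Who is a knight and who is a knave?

Zane is a knave, and the claim "Rumi is a knight" is indeed False.
Orin (knave): "Zane and Otto are different types" — False. ✓
Otto is a knave; "Anika is a knight, and also Zane is a knight" is False, as required.
Rumi is a knave, so "Orin is a knight or Walt is a knave" must be False — and it is.
As a knight, Wren's statement "Otto is a knave" should be True; it is.
Walt is a knight, so "it is not true that Walt and Wren are different types" must be True — and it is.
Since Anika is a knave, "either Rumi is a knight or Otto is a knight" needs to be False, which holds.

Zane is a knave, Orin is a knave, Otto is a knave, Rumi is a knave, Wren is a knight, Walt is a knight, and Anika is a knave.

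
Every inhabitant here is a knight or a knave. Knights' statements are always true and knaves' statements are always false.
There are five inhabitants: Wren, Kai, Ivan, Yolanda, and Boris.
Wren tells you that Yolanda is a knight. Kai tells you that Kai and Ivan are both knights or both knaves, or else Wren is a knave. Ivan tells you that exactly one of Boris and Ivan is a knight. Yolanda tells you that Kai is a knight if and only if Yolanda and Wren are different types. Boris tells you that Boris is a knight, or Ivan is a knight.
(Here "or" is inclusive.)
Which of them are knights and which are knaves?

Wren is a knave, Kai is a knight, Ivan is a knave, Yolanda is a knave, and Boris is a knave.

Wren is a knave, and the claim "Yolanda is a knight" is indeed False.
Kai (knight): "Kai and Ivan are both knights or both knaves, or else Wren is a knave" — true. ✓
Ivan (knave): "exactly one of Boris and Ivan is a knight" — False. ✓
Since Yolanda is a knave, "Kai is a knight if and only if Yolanda and Wren are different types" needs to be False, which holds.
Boris (knave): "Boris is a knight, or Ivan is a knight" — False. ✓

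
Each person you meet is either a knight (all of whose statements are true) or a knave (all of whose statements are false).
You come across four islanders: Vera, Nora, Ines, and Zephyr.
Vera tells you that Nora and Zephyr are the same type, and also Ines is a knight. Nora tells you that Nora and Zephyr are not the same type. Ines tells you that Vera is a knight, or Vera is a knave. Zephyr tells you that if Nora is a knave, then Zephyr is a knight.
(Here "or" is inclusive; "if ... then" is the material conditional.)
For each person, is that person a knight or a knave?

Vera is a knight, Nora is a knave, Ines is a knight, and Zephyr is a knave.

As a knight, Vera's statement "Nora and Zephyr are the same type, and also Ines is a knight" should be True; it is.
Since Nora is a knave, "Nora and Zephyr are not the same type" needs to be false, which holds.
Ines (knight): "Vera is a knight, or Vera is a knave" — True. ✓
Zephyr (knave): "if Nora is a knave, then Zephyr is a knight" — false. ✓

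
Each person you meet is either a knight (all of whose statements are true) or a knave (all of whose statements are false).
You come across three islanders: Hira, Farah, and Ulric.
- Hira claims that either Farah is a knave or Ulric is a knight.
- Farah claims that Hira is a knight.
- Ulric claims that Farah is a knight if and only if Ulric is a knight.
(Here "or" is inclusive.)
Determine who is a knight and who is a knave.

Hira is a knight, Farah is a knight, and Ulric is a knight.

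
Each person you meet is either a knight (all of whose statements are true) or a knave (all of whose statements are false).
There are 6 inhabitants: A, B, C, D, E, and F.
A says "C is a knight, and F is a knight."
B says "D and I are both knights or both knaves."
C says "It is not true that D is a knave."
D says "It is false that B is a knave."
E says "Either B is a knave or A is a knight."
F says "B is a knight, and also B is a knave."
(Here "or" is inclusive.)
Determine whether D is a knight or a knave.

D is a knight.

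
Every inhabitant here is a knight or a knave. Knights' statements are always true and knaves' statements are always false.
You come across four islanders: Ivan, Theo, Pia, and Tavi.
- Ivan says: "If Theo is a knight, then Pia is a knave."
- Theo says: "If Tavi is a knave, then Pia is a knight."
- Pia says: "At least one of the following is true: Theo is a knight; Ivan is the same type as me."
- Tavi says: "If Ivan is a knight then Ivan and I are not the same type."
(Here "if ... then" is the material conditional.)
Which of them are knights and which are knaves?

Knights: Theo, Pia, and Tavi. Knaves: Ivan.

Ivan is a knave, and the claim "if Theo is a knight, then Pia is a knave" is indeed False.
Theo is a knight, so "if Tavi is a knave, then Pia is a knight" must be true — and it is.
Pia (knight): "at least one of the following is true: Theo is a knight; Ivan is the same type as me" — true. ✓
Tavi is a knight, and the claim "if Ivan is a knight then Ivan and I are not the same type" is indeed true.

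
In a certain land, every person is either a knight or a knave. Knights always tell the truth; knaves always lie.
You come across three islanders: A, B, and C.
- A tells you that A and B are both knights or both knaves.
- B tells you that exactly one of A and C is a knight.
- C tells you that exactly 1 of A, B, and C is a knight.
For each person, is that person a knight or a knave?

Knights: A and B. Knaves: C.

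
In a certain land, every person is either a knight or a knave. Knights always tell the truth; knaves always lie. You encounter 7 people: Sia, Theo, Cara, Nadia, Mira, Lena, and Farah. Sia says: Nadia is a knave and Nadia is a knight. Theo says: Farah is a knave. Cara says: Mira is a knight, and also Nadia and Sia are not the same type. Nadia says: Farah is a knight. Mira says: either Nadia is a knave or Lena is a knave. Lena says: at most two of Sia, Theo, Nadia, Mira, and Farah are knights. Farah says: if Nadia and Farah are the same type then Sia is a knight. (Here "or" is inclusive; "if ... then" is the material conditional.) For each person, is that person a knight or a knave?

Sia (knave): "Nadia is a knave and Nadia is a knight" — False. ✓
Theo is a knight, so "Farah is a knave" must be True — and it is.
Cara (knave): "Mira is a knight, and also Nadia and Sia are not the same type" — False. ✓
Nadia is a knave; "Farah is a knight" is False, as required.
Mira is a knight, and the claim "either Nadia is a knave or Lena is a knave" is indeed True.
Lena is a knight, and the claim "at most two of Sia, Theo, Nadia, Mira, and Farah are knights" is indeed True.
Farah is a knave; "if Nadia and Farah are the same type then Sia is a knight" is False, as required.

Sia is a knave, Theo is a knight, Cara is a knave, Nadia is a knave, Mira is a knight, Lena is a knight, and Farah is a knave.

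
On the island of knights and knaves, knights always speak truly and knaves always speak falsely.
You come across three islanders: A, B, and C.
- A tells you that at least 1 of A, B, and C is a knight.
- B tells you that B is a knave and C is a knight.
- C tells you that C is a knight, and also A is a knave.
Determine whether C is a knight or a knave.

C is a knave.

Consistent assignments: {A=knight, B=knave, C=knave}; {A=knave, B=knave, C=knave}
In every consistent assignment, C is a knave.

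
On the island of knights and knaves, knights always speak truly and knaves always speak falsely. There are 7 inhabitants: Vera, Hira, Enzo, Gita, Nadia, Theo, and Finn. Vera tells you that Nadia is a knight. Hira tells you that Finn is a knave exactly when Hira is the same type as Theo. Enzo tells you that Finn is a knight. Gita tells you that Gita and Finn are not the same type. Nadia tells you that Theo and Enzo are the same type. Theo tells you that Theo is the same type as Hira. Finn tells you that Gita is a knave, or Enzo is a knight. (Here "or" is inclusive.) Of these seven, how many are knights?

3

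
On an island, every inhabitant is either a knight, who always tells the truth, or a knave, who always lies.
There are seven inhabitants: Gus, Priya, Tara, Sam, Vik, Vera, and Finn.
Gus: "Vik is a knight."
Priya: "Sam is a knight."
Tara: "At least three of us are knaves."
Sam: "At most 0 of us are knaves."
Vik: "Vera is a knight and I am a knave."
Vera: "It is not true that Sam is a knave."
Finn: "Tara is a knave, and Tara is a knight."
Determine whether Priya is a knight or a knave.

Consistent assignments: {Gus=knave, Priya=knave, Tara=knight, Sam=knave, Vik=knave, Vera=knave, Finn=knave}
In every consistent assignment, Priya is a knave.

Priya is a knave.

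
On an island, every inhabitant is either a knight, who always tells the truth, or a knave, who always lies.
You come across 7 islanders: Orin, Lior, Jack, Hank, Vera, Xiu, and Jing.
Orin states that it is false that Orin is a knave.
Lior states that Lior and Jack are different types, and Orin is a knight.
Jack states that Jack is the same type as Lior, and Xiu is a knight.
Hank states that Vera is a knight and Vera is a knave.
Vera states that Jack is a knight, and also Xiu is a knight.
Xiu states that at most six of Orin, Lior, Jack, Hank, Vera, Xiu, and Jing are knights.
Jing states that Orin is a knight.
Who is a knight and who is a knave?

As a knight, Orin's statement "it is false that Orin is a knave" should be True; it is.
Lior is a knight, so "Lior and Jack are different types, and Orin is a knight" must be True — and it is.
Jack is a knave, so "Jack is the same type as Lior, and Xiu is a knight" must be false — and it is.
As a knave, Hank's statement "Vera is a knight and Vera is a knave" should be false; it is.
Vera is a knave; "Jack is a knight, and also Xiu is a knight" is false, as required.
Xiu is a knight, so "at most six of Orin, Lior, Jack, Hank, Vera, Xiu, and Jing are knights" must be True — and it is.
Jing (knight): "Orin is a knight" — True. ✓

Knights: Orin, Lior, Xiu, and Jing. Knaves: Jack, Hank, and Vera.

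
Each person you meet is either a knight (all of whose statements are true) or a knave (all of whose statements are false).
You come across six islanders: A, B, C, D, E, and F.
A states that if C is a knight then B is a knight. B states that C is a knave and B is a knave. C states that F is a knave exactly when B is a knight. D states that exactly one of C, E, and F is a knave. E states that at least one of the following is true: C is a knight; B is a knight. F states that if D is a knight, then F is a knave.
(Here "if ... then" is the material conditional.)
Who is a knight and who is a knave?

A is a knave, B is a knave, C is a knight, D is a knave, E is a knight, and F is a knight.

Since A is a knave, "if C is a knight then B is a knight" needs to be False, which holds.
B is a knave, so "C is a knave and B is a knave" must be False — and it is.
C is a knight, and the claim "F is a knave exactly when B is a knight" is indeed True.
D is a knave, and the claim "exactly one of C, E, and F is a knave" is indeed False.
As a knight, E's statement "at least one of the following is true: C is a knight; B is a knight" should be True; it is.
Since F is a knight, "if D is a knight, then F is a knave" needs to be True, which holds.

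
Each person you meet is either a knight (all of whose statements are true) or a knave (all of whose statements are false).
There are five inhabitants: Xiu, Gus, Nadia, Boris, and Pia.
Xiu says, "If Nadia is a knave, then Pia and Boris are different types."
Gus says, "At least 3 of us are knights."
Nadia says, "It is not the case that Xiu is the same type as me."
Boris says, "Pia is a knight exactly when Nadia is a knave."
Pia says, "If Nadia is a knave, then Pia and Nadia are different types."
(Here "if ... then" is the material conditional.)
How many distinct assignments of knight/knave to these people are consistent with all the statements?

Consistent assignments:
  Xiu=knave, Gus=knight, Nadia=knave, Boris=knight, Pia=knight
  Xiu=knave, Gus=knave, Nadia=knave, Boris=knight, Pia=knight
  Xiu=knave, Gus=knave, Nadia=knave, Boris=knave, Pia=knave

3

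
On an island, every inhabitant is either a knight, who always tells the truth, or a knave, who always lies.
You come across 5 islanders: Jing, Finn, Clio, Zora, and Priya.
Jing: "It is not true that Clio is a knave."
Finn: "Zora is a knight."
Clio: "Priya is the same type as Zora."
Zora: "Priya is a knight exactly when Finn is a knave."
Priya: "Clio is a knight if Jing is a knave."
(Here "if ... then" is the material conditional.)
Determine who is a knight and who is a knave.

Suppose Jing is a knight. Then Jing's statement "it is not true that Clio is a knave" would have to be true. Checking the 16 ways to assign the others, none is consistent with every speaker.
(For instance, with Finn=knight, Clio=knave, Zora=knight, Priya=knave, Jing's claim "it is not true that Clio is a knave" comes out false where it would need to be true.)
So Jing must be a knave, making "it is not true that Clio is a knave" false. Taking Jing=knave, Finn=knight, Clio=knave, Zora=knight, Priya=knave, each remaining statement checks out:
  Finn (knight): "Zora is a knight" — true. ✓
  Clio (knave): "Priya is the same type as Zora" — false. ✓
  Zora (knight): "Priya is a knight exactly when Finn is a knave" — true. ✓
  Priya (knave): "Clio is a knight if Jing is a knave" — false. ✓
This is the unique consistent assignment.

Jing is a knave, Finn is a knight, Clio is a knave, Zora is a knight, and Priya is a knave.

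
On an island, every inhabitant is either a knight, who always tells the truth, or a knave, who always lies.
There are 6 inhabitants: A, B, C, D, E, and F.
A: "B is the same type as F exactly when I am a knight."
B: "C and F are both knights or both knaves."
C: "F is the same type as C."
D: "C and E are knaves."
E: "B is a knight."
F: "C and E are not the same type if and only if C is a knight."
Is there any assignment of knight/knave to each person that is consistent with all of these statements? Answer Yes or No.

No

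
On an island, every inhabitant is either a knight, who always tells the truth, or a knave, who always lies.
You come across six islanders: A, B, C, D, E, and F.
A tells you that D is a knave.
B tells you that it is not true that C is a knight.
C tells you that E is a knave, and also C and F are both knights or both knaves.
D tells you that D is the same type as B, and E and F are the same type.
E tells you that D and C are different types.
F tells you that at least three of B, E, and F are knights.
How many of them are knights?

The unique consistent assignment is A=knave, B=knight, C=knave, D=knight, E=knight, F=knight.
That has 4 knights.

4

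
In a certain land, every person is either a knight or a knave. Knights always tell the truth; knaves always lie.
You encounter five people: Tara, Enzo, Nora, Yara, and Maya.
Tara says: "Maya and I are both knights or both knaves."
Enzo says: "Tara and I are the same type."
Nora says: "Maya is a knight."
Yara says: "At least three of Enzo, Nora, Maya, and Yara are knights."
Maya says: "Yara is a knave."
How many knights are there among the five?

The unique consistent assignment is Tara=knight, Enzo=knave, Nora=knight, Yara=knave, Maya=knight.
That has 3 knights.

3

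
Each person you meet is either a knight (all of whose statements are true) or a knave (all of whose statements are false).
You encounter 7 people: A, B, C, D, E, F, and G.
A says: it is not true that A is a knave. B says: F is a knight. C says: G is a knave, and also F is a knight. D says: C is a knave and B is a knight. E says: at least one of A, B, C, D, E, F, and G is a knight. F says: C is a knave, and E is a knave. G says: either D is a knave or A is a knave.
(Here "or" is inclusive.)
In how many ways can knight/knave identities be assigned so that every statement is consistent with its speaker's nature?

2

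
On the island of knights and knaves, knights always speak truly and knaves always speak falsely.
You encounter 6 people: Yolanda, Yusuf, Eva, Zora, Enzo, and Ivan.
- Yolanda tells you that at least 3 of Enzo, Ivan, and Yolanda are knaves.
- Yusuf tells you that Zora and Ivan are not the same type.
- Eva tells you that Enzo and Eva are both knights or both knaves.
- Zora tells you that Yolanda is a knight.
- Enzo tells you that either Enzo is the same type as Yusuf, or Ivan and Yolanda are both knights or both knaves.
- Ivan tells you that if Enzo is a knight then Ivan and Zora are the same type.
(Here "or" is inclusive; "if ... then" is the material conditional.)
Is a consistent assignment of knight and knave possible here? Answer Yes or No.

No

Checking all 64 assignments, each has at least one speaker whose statement's truth value contradicts their type.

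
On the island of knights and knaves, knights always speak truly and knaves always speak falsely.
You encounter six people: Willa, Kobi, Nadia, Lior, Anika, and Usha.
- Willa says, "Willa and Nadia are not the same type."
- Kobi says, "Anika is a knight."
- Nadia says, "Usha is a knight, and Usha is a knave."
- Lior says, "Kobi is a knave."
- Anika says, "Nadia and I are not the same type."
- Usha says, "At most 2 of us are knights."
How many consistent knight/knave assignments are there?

2

Consistent assignments:
  Willa=knight, Kobi=knight, Nadia=knave, Lior=knave, Anika=knight, Usha=knave
  Willa=knave, Kobi=knave, Nadia=knave, Lior=knight, Anika=knave, Usha=knight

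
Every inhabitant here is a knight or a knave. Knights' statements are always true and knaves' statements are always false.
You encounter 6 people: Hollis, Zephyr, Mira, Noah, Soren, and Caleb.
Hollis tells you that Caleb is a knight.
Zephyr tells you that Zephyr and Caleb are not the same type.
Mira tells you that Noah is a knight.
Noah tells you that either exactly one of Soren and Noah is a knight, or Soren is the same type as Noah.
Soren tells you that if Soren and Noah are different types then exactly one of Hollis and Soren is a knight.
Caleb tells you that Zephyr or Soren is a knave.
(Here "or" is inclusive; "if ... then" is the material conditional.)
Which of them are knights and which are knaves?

Hollis is a knave, Zephyr is a knight, Mira is a knight, Noah is a knight, Soren is a knight, and Caleb is a knave.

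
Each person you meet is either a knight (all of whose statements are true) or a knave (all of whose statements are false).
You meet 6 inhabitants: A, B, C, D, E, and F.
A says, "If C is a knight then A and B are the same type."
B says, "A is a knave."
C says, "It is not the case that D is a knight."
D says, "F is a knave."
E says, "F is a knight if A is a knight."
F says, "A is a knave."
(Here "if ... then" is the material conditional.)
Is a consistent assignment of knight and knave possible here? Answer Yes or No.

Yes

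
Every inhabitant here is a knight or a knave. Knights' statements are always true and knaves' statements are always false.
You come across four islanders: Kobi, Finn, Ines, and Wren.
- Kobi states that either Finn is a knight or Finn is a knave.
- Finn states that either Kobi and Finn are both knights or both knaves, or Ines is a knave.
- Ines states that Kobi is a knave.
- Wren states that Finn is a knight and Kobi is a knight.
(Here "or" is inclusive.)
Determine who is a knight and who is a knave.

Kobi is a knight, Finn is a knight, Ines is a knave, and Wren is a knight.

Suppose Kobi is a knave. Then Kobi's statement "either Finn is a knight or Finn is a knave" would have to be false. Checking the 8 ways to assign the others, none is consistent with every speaker.
(For instance, with Finn=knight, Ines=knave, Wren=knight, Kobi's claim "either Finn is a knight or Finn is a knave" comes out true where it would need to be false.)
So Kobi must be a knight, making "either Finn is a knight or Finn is a knave" true. Taking Kobi=knight, Finn=knight, Ines=knave, Wren=knight, each remaining statement checks out:
  Finn (knight): "either Kobi and Finn are both knights or both knaves, or Ines is a knave" — true. ✓
  Ines (knave): "Kobi is a knave" — false. ✓
  Wren (knight): "Finn is a knight and Kobi is a knight" — true. ✓
This is the unique consistent assignment.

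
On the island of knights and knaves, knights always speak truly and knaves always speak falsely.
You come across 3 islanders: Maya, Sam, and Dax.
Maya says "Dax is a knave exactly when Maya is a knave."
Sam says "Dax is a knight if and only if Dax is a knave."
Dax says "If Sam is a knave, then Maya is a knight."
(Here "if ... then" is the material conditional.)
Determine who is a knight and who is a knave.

Since Maya is a knight, "Dax is a knave exactly when Maya is a knave" needs to be true, which holds.
As a knave, Sam's statement "Dax is a knight if and only if Dax is a knave" should be False; it is.
Dax is a knight, and the claim "if Sam is a knave, then Maya is a knight" is indeed true.

Knights: Maya and Dax. Knaves: Sam.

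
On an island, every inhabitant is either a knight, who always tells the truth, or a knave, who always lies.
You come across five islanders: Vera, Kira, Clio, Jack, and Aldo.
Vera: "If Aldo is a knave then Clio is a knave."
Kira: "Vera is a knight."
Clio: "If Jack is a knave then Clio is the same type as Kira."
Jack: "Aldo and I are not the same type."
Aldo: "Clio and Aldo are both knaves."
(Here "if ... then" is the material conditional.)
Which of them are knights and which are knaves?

Vera is a knave, Kira is a knave, Clio is a knight, Jack is a knight, and Aldo is a knave.

Vera is a knave, and the claim "if Aldo is a knave then Clio is a knave" is indeed false.
Since Kira is a knave, "Vera is a knight" needs to be false, which holds.
Clio (knight): "if Jack is a knave then Clio is the same type as Kira" — true. ✓
Jack (knight): "Aldo and I are not the same type" — true. ✓
As a knave, Aldo's statement "Clio and Aldo are both knaves" should be false; it is.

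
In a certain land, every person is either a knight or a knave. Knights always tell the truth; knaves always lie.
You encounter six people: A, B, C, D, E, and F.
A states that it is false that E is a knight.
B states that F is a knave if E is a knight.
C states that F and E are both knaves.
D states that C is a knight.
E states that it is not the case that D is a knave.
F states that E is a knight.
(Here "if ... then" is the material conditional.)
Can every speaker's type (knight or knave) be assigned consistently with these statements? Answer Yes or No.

Checking all 64 assignments, each has at least one speaker whose statement's truth value contradicts their type.

No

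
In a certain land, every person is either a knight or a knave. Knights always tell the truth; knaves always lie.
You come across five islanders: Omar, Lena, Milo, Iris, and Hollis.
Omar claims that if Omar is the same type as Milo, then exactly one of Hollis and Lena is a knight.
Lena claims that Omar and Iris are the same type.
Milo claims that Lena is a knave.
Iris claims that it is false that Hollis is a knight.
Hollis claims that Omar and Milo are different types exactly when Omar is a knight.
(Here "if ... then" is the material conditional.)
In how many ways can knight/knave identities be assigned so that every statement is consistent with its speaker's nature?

1

Consistent assignments:
  Omar=knave, Lena=knight, Milo=knave, Iris=knave, Hollis=knight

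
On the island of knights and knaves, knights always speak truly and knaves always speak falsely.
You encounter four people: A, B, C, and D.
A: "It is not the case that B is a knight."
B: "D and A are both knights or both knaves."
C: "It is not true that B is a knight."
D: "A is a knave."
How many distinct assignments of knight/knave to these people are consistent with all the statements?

Consistent assignments:
  A=knight, B=knave, C=knight, D=knave

1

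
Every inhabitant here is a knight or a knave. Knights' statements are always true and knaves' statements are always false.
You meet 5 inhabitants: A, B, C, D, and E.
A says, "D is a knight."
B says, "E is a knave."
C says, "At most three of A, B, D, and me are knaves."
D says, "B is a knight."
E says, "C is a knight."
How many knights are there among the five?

2

The unique consistent assignment is A=knave, B=knave, C=knight, D=knave, E=knight.
That has 2 knights.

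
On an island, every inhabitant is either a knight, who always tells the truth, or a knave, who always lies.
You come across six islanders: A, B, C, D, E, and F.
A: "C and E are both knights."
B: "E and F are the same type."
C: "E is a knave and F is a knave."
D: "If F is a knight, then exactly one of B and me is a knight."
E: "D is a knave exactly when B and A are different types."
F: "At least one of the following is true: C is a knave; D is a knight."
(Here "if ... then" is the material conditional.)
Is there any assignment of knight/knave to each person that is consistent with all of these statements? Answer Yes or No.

Yes

One consistent assignment: A=knave, B=knave, C=knave, D=knave, E=knave, F=knight.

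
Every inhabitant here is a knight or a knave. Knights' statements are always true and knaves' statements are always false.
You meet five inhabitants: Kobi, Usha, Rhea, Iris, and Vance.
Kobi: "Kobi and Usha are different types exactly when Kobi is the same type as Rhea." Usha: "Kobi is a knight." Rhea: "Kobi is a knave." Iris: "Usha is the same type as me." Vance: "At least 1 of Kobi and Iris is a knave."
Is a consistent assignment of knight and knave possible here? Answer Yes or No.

One consistent assignment: Kobi=knight, Usha=knight, Rhea=knave, Iris=knight, Vance=knave.

Yes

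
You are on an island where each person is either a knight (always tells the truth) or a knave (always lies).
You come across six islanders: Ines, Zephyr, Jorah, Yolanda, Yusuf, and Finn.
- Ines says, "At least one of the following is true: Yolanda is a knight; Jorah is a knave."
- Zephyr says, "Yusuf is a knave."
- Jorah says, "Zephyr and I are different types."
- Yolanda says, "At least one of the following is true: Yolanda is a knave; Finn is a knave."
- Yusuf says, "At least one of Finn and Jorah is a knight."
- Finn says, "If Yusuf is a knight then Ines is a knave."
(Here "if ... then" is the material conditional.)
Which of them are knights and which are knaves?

Ines is a knight, and the claim "at least one of the following is true: Yolanda is a knight; Jorah is a knave" is indeed true.
Zephyr is a knave, so "Yusuf is a knave" must be False — and it is.
Since Jorah is a knight, "Zephyr and I are different types" needs to be true, which holds.
As a knight, Yolanda's statement "at least one of the following is true: Yolanda is a knave; Finn is a knave" should be true; it is.
As a knight, Yusuf's statement "at least one of Finn and Jorah is a knight" should be true; it is.
Finn is a knave, so "if Yusuf is a knight then Ines is a knave" must be False — and it is.

Ines is a knight, Zephyr is a knave, Jorah is a knight, Yolanda is a knight, Yusuf is a knight, and Finn is a knave.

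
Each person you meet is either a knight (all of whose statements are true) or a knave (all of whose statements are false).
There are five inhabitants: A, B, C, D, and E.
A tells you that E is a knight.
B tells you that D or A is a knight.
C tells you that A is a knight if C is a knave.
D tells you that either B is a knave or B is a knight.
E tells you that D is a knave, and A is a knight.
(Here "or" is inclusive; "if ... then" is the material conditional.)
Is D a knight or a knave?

Consistent assignments: {A=knave, B=knight, C=knight, D=knight, E=knave}; {A=knave, B=knight, C=knave, D=knight, E=knave}
In every consistent assignment, D is a knight.

D is a knight.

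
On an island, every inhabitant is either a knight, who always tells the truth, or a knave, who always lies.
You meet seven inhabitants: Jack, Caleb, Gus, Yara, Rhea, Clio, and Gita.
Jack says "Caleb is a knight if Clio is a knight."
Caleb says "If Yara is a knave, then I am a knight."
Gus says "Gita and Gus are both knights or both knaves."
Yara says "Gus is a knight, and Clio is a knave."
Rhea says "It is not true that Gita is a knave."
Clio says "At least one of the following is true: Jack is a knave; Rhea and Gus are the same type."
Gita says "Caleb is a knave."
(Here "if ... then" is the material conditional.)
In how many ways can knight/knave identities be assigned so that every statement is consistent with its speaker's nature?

3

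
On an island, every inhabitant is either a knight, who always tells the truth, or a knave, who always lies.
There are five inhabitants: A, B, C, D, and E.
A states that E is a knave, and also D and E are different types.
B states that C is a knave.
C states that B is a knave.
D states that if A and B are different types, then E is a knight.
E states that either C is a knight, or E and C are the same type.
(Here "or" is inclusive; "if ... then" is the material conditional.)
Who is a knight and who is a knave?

Knights: C, D, and E. Knaves: A and B.

A is a knave, so "E is a knave, and also D and E are different types" must be False — and it is.
B is a knave, so "C is a knave" must be False — and it is.
Since C is a knight, "B is a knave" needs to be true, which holds.
Since D is a knight, "if A and B are different types, then E is a knight" needs to be true, which holds.
E is a knight, so "either C is a knight, or E and C are the same type" must be true — and it is.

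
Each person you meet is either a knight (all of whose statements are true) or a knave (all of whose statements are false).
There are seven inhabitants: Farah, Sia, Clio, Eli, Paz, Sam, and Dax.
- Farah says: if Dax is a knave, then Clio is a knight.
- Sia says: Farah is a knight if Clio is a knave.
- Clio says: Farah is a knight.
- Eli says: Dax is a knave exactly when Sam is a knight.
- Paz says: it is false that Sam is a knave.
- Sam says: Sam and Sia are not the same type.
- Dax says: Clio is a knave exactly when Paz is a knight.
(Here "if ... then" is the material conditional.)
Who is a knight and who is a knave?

Farah is a knave, so "if Dax is a knave, then Clio is a knight" must be false — and it is.
As a knave, Sia's statement "Farah is a knight if Clio is a knave" should be false; it is.
Clio (knave): "Farah is a knight" — false. ✓
Since Eli is a knave, "Dax is a knave exactly when Sam is a knight" needs to be false, which holds.
Paz (knave): "it is false that Sam is a knave" — false. ✓
As a knave, Sam's statement "Sam and Sia are not the same type" should be false; it is.
Dax is a knave, so "Clio is a knave exactly when Paz is a knight" must be false — and it is.

Knights: none. Knaves: Farah, Sia, Clio, Eli, Paz, Sam, and Dax.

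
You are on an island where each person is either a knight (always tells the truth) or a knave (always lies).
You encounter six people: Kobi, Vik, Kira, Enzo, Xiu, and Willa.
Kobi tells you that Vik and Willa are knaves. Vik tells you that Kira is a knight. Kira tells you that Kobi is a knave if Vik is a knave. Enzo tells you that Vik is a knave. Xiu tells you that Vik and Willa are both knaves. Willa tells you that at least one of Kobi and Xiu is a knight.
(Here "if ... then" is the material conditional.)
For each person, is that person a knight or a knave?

As a knave, Kobi's statement "Vik and Willa are knaves" should be false; it is.
As a knight, Vik's statement "Kira is a knight" should be true; it is.
Kira is a knight; "Kobi is a knave if Vik is a knave" is true, as required.
Enzo is a knave, and the claim "Vik is a knave" is indeed false.
Xiu is a knave, so "Vik and Willa are both knaves" must be false — and it is.
Since Willa is a knave, "at least one of Kobi and Xiu is a knight" needs to be false, which holds.

Kobi is a knave, Vik is a knight, Kira is a knight, Enzo is a knave, Xiu is a knave, and Willa is a knave.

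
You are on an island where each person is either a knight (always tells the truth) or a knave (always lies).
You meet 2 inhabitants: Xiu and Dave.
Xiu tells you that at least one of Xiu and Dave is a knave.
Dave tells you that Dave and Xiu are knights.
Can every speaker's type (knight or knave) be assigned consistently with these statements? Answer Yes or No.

Yes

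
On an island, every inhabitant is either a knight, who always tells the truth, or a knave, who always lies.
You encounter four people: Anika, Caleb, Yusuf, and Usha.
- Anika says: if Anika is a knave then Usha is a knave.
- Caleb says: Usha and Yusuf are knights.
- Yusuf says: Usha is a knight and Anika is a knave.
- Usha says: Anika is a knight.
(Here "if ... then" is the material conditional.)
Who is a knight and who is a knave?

Anika is a knight, Caleb is a knave, Yusuf is a knave, and Usha is a knight.

Anika is a knight; "if Anika is a knave then Usha is a knave" is true, as required.
Caleb (knave): "Usha and Yusuf are knights" — False. ✓
As a knave, Yusuf's statement "Usha is a knight and Anika is a knave" should be False; it is.
As a knight, Usha's statement "Anika is a knight" should be true; it is.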